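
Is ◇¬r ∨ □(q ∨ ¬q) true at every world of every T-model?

Tableau for the negation ¬(◇¬r ∨ □(q ∨ ¬q)):
1. ¬(◇¬r ∨ □(q ∨ ¬q)), 0
2. ¬◇¬r, 0   [¬∨-rule on 1]
3. ¬□(q ∨ ¬q), 0   [¬∨-rule on 1]
4. r, 0   [¬◇-rule on 2 via 0R0]
5. ¬(q ∨ ¬q), 1   [¬□-rule on 3: fresh world 1, 0R1]
6. ¬q, 1   [¬∨-rule on 5]
7. q, 1   [¬∨-rule on 5]
Accessibility: 0R0, 0R1, 1R1
Branch closes: q and ¬q both at 1.
All branches of the negation close; one closing branch shown above.

Yes, valid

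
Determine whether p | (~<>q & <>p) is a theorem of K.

Invalid (countermodel exists)

Tableau for the negation ~(p | (~<>q & <>p)):
1. ~(p | (~<>q & <>p)), 0
2. ~p, 0   [~|-rule on 1]
3. ~(~<>q & <>p), 0   [~|-rule on 1]
4. ~<>p, 0   [~&-rule on 3 (branches; this branch)]
The negation has an open branch (countermodel exists).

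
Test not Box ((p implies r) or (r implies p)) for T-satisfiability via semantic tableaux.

1. not Box ((p implies r) or (r implies p)), u
2. not ((p implies r) or (r implies p)), v
3. not (p implies r), v
4. not (r implies p), v
5. p, v
6. not r, v
7. r, v
8. not p, v
Accessibility: uRu, uRv, vRv
Branch closes: r and not r both at v.
(One branch shown.) All branches close.

Unsatisfiable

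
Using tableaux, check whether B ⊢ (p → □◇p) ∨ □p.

Valid

Tableau for the negation ¬((p → □◇p) ∨ □p):
1. ¬((p → □◇p) ∨ □p), 0
2. ¬(p → □◇p), 0
3. ¬□p, 0
4. p, 0
5. ¬□◇p, 0
6. ¬p, 1
7. ¬◇p, 2
8. ¬p, 0
Accessibility: 0R0, 0R1, 0R2, 1R0, 1R1, 2R0, 2R2
Branch closes: p and ¬p both at 0.
Every branch of the negation's tableau closes; the branch above is one of them.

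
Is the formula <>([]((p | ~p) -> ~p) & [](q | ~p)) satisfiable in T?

1. <>([]((p | ~p) -> ~p) & [](q | ~p)), w0
2. []((p | ~p) -> ~p) & [](q | ~p), w1   [<>-rule on 1: fresh world w1, w0Rw1]
3. []((p | ~p) -> ~p), w1   [&-rule on 2]
4. [](q | ~p), w1   [&-rule on 2]
5. (p | ~p) -> ~p, w1   [[]-rule on 3 via w1Rw1]
6. q | ~p, w1   [[]-rule on 4 via w1Rw1]
7. ~p, w1   [->-rule on 5 (branches; this branch)]
Accessibility: w0Rw0, w0Rw1, w1Rw1

Yes, satisfiable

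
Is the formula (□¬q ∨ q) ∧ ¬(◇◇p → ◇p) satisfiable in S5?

Unsatisfiable (every branch closes)

1. (□¬q ∨ q) ∧ ¬(◇◇p → ◇p), w0
2. □¬q ∨ q, w0   [∧-rule on 1]
3. ¬(◇◇p → ◇p), w0   [∧-rule on 1]
4. ◇◇p, w0   [¬→-rule on 3]
5. ¬◇p, w0   [¬→-rule on 3]
6. ¬p, w0   [¬◇-rule on 5 via w0Rw0]
7. □¬q, w0   [∨-rule on 2 (branches; this branch)]
8. ¬q, w0   [□-rule on 7 via w0Rw0]
9. ◇p, w1   [◇-rule on 4: fresh world w1, w0Rw1]
10. ¬p, w1   [¬◇-rule on 5 via w0Rw1]
11. ¬q, w1   [□-rule on 7 via w0Rw1]
12. p, w2   [◇-rule on 9: fresh world w2, w1Rw2]
13. ¬p, w2   [¬◇-rule on 5 via w0Rw2]
Accessibility: w0Rw0, w0Rw1, w0Rw2, w1Rw0, w1Rw1, w1Rw2, w2Rw0, w2Rw1, w2Rw2
Branch closes: p and ¬p both at w2.
(One branch shown.) All branches close.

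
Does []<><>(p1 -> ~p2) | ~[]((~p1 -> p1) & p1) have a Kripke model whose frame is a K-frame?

Satisfiable

1. []<><>(p1 -> ~p2) | ~[]((~p1 -> p1) & p1), 0
2. ~[]((~p1 -> p1) & p1), 0   [|-rule on 1 (branches; this branch)]
3. ~((~p1 -> p1) & p1), 1   [~[]-rule on 2: fresh world 1, 0R1]
4. ~p1, 1   [~&-rule on 3 (branches; this branch)]
Accessibility: 0R1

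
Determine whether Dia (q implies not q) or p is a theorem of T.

No, not valid

Tableau for the negation not (Dia (q implies not q) or p):
1. not (Dia (q implies not q) or p), 0
2. not Dia (q implies not q), 0
3. not p, 0
4. not (q implies not q), 0
5. q, 0
Accessibility: 0R0
The negation has an open branch (countermodel exists).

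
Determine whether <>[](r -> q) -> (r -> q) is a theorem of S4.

Tableau for the negation ~(<>[](r -> q) -> (r -> q)):
1. ~(<>[](r -> q) -> (r -> q)), u
2. <>[](r -> q), u
3. ~(r -> q), u
4. r, u
5. ~q, u
6. [](r -> q), v
7. r -> q, v
8. q, v
Accessibility: uRu, uRv, vRv
The negation has an open branch (countermodel exists).

No, not valid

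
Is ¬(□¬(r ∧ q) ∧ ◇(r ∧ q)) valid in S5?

Yes, valid

Tableau for the negation □¬(r ∧ q) ∧ ◇(r ∧ q):
1. □¬(r ∧ q) ∧ ◇(r ∧ q), 0
2. □¬(r ∧ q), 0
3. ◇(r ∧ q), 0
4. ¬(r ∧ q), 0
5. ¬q, 0
6. r ∧ q, 1
7. r, 1
8. q, 1
9. ¬(r ∧ q), 1
10. ¬q, 1
Accessibility: 0R0, 0R1, 1R0, 1R1
Branch closes: q and ¬q both at 1.
Every branch of the negation's tableau closes; the branch above is one of them.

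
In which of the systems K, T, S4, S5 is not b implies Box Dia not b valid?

S4-tableau for the negation not (not b implies Box Dia not b):
1. not (not b implies Box Dia not b), 0
2. not b, 0
3. not Box Dia not b, 0
4. not Dia not b, 1
5. b, 1
Accessibility: 0R0, 0R1, 1R1
Complete open branch: countermodel on an S4-frame, so not valid in S4, nor in K, T (the same frame is also a K-frame and a T-frame).
S5-tableau for the negation not (not b implies Box Dia not b):
1. not (not b implies Box Dia not b), 0
2. not b, 0
3. not Box Dia not b, 0
4. not Dia not b, 1
5. b, 0
Accessibility: 0R0, 0R1, 1R0, 1R1
Branch closes: b and not b both at 0.
Every branch closes (one shown): valid in S5.

S5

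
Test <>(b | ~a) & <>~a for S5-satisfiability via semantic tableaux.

1. <>(b | ~a) & <>~a, 0
2. <>(b | ~a), 0
3. <>~a, 0
4. b | ~a, 1
5. ~a, 1
6. ~a, 2
Accessibility: 0R0, 0R1, 0R2, 1R0, 1R1, 1R2, 2R0, 2R1, 2R2

Satisfiable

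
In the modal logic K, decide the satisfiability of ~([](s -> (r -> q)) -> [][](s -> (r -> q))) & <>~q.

Satisfiable (open branch found)

1. ~([](s -> (r -> q)) -> [][](s -> (r -> q))) & <>~q, 0
2. ~([](s -> (r -> q)) -> [][](s -> (r -> q))), 0   [&-rule on 1]
3. <>~q, 0   [&-rule on 1]
4. [](s -> (r -> q)), 0   [~->-rule on 2]
5. ~[][](s -> (r -> q)), 0   [~->-rule on 2]
6. ~q, 1   [<>-rule on 3: fresh world 1, 0R1]
7. s -> (r -> q), 1   [[]-rule on 4 via 0R1]
8. r -> q, 1   [->-rule on 7 (branches; this branch)]
9. ~r, 1   [->-rule on 8 (branches; this branch)]
10. ~[](s -> (r -> q)), 2   [~[]-rule on 5: fresh world 2, 0R2]
11. s -> (r -> q), 2   [[]-rule on 4 via 0R2]
12. r -> q, 2   [->-rule on 11 (branches; this branch)]
13. q, 2   [->-rule on 12 (branches; this branch)]
14. ~(s -> (r -> q)), 3   [~[]-rule on 10: fresh world 3, 2R3]
15. s, 3   [~->-rule on 14]
16. ~(r -> q), 3   [~->-rule on 14]
17. r, 3   [~->-rule on 16]
18. ~q, 3   [~->-rule on 16]
Accessibility: 0R1, 0R2, 2R3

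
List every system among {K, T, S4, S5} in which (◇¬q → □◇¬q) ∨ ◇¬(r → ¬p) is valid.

S5

S4-tableau for the negation ¬((◇¬q → □◇¬q) ∨ ◇¬(r → ¬p)):
1. ¬((◇¬q → □◇¬q) ∨ ◇¬(r → ¬p)), w0
2. ¬(◇¬q → □◇¬q), w0
3. ¬◇¬(r → ¬p), w0
4. ◇¬q, w0
5. ¬□◇¬q, w0
6. r → ¬p, w0
7. ¬p, w0
8. ¬q, w1
9. r → ¬p, w1
10. ¬p, w1
11. ¬◇¬q, w2
12. r → ¬p, w2
13. q, w2
14. ¬p, w2
Accessibility: w0Rw0, w0Rw1, w0Rw2, w1Rw1, w2Rw2
Complete open branch: countermodel on an S4-frame, so not valid in S4, nor in K, T (the same frame is also a K-frame and a T-frame).
S5-tableau for the negation ¬((◇¬q → □◇¬q) ∨ ◇¬(r → ¬p)):
1. ¬((◇¬q → □◇¬q) ∨ ◇¬(r → ¬p)), w0
2. ¬(◇¬q → □◇¬q), w0
3. ¬◇¬(r → ¬p), w0
4. ◇¬q, w0
5. ¬□◇¬q, w0
6. r → ¬p, w0
7. ¬p, w0
8. ¬q, w1
9. r → ¬p, w1
10. ¬p, w1
11. ¬◇¬q, w2
12. r → ¬p, w2
13. q, w0
14. q, w1
Accessibility: w0Rw0, w0Rw1, w0Rw2, w1Rw0, w1Rw1, w1Rw2, w2Rw0, w2Rw1, w2Rw2
Branch closes: q and ¬q both at w1.
Every branch closes (one shown): valid in S5.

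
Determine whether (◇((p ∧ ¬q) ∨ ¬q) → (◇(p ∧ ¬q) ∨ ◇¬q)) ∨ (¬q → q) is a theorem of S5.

Yes, valid

Tableau for the negation ¬((◇((p ∧ ¬q) ∨ ¬q) → (◇(p ∧ ¬q) ∨ ◇¬q)) ∨ (¬q → q)):
1. ¬((◇((p ∧ ¬q) ∨ ¬q) → (◇(p ∧ ¬q) ∨ ◇¬q)) ∨ (¬q → q)), w0
2. ¬(◇((p ∧ ¬q) ∨ ¬q) → (◇(p ∧ ¬q) ∨ ◇¬q)), w0
3. ¬(¬q → q), w0
4. ◇((p ∧ ¬q) ∨ ¬q), w0
5. ¬(◇(p ∧ ¬q) ∨ ◇¬q), w0
6. ¬q, w0
7. ¬◇(p ∧ ¬q), w0
8. ¬◇¬q, w0
9. ¬(p ∧ ¬q), w0
10. q, w0
Accessibility: w0Rw0
Branch closes: q and ¬q both at w0.
Every branch of the negation's tableau closes; the branch above is one of them.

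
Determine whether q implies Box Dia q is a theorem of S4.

Not valid

Tableau for the negation not (q implies Box Dia q):
1. not (q implies Box Dia q), u
2. q, u
3. not Box Dia q, u
4. not Dia q, v
5. not q, v
Accessibility: uRu, uRv, vRv
The negation has an open branch (countermodel exists).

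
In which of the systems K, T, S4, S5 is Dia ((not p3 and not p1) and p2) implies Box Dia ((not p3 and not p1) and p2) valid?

S5

S4-tableau for the negation not (Dia ((not p3 and not p1) and p2) implies Box Dia ((not p3 and not p1) and p2)):
1. not (Dia ((not p3 and not p1) and p2) implies Box Dia ((not p3 and not p1) and p2)), 0
2. Dia ((not p3 and not p1) and p2), 0   [neg-implies-rule on 1]
3. not Box Dia ((not p3 and not p1) and p2), 0   [neg-implies-rule on 1]
4. (not p3 and not p1) and p2, 1   [Dia-rule on 2: fresh world 1, 0R1]
5. not p3 and not p1, 1   [and-rule on 4]
6. p2, 1   [and-rule on 4]
7. not p3, 1   [and-rule on 5]
8. not p1, 1   [and-rule on 5]
9. not Dia ((not p3 and not p1) and p2), 2   [neg-Box-rule on 3: fresh world 2, 0R2]
10. not ((not p3 and not p1) and p2), 2   [neg-Dia-rule on 9 via 2R2]
11. not p2, 2   [neg-and-rule on 10 (branches; this branch)]
Accessibility: 0R0, 0R1, 0R2, 1R1, 2R2
Complete open branch: countermodel on an S4-frame, so not valid in S4, nor in K, T (the same frame is also a K-frame and a T-frame).
S5-tableau for the negation not (Dia ((not p3 and not p1) and p2) implies Box Dia ((not p3 and not p1) and p2)):
1. not (Dia ((not p3 and not p1) and p2) implies Box Dia ((not p3 and not p1) and p2)), 0
2. Dia ((not p3 and not p1) and p2), 0   [neg-implies-rule on 1]
3. not Box Dia ((not p3 and not p1) and p2), 0   [neg-implies-rule on 1]
4. (not p3 and not p1) and p2, 1   [Dia-rule on 2: fresh world 1, 0R1]
5. not p3 and not p1, 1   [and-rule on 4]
6. p2, 1   [and-rule on 4]
7. not p3, 1   [and-rule on 5]
8. not p1, 1   [and-rule on 5]
9. not Dia ((not p3 and not p1) and p2), 2   [neg-Box-rule on 3: fresh world 2, 0R2]
10. not ((not p3 and not p1) and p2), 0   [neg-Dia-rule on 9 via 2R0]
11. not ((not p3 and not p1) and p2), 1   [neg-Dia-rule on 9 via 2R1]
12. not ((not p3 and not p1) and p2), 2   [neg-Dia-rule on 9 via 2R2]
13. not (not p3 and not p1), 0   [neg-and-rule on 10 (branches; this branch)]
14. not (not p3 and not p1), 1   [neg-and-rule on 11 (branches; this branch)]
15. not p2, 2   [neg-and-rule on 12 (branches; this branch)]
16. p1, 0   [neg-and-rule on 13 (branches; this branch)]
17. p1, 1   [neg-and-rule on 14 (branches; this branch)]
Accessibility: 0R0, 0R1, 0R2, 1R0, 1R1, 1R2, 2R0, 2R1, 2R2
Branch closes: p1 and not p1 both at 1.
Every branch closes (one shown): valid in S5.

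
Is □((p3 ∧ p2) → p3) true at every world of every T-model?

Tableau for the negation ¬□((p3 ∧ p2) → p3):
1. ¬□((p3 ∧ p2) → p3), u
2. ¬((p3 ∧ p2) → p3), v   [¬□-rule on 1: fresh world v, uRv]
3. p3 ∧ p2, v   [¬→-rule on 2]
4. ¬p3, v   [¬→-rule on 2]
5. p3, v   [∧-rule on 3]
6. p2, v   [∧-rule on 3]
Accessibility: uRu, uRv, vRv
Branch closes: p3 and ¬p3 both at v.
Every branch of the negation's tableau closes; the branch above is one of them.

Valid in T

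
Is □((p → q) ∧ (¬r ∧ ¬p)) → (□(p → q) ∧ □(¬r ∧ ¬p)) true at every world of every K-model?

Yes, valid

Tableau for the negation ¬(□((p → q) ∧ (¬r ∧ ¬p)) → (□(p → q) ∧ □(¬r ∧ ¬p))):
1. ¬(□((p → q) ∧ (¬r ∧ ¬p)) → (□(p → q) ∧ □(¬r ∧ ¬p))), w0
2. □((p → q) ∧ (¬r ∧ ¬p)), w0   [¬→-rule on 1]
3. ¬(□(p → q) ∧ □(¬r ∧ ¬p)), w0   [¬→-rule on 1]
4. ¬□(¬r ∧ ¬p), w0   [¬∧-rule on 3 (branches; this branch)]
5. ¬(¬r ∧ ¬p), w1   [¬□-rule on 4: fresh world w1, w0Rw1]
6. (p → q) ∧ (¬r ∧ ¬p), w1   [□-rule on 2 via w0Rw1]
7. p → q, w1   [∧-rule on 6]
8. ¬r ∧ ¬p, w1   [∧-rule on 6]
9. ¬r, w1   [∧-rule on 8]
10. ¬p, w1   [∧-rule on 8]
11. p, w1   [¬∧-rule on 5 (branches; this branch)]
Accessibility: w0Rw1
Branch closes: p and ¬p both at w1.
Every branch of the negation's tableau closes; the branch above is one of them.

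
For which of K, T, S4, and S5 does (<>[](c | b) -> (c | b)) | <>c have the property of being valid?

S5

S4-tableau for the negation ~((<>[](c | b) -> (c | b)) | <>c):
1. ~((<>[](c | b) -> (c | b)) | <>c), w0
2. ~(<>[](c | b) -> (c | b)), w0
3. ~<>c, w0
4. <>[](c | b), w0
5. ~(c | b), w0
6. ~c, w0
7. ~b, w0
8. [](c | b), w1
9. ~c, w1
10. c | b, w1
11. b, w1
Accessibility: w0Rw0, w0Rw1, w1Rw1
Complete open branch: countermodel on an S4-frame, so not valid in S4, nor in K, T (the same frame is also a K-frame and a T-frame).
S5-tableau for the negation ~((<>[](c | b) -> (c | b)) | <>c):
1. ~((<>[](c | b) -> (c | b)) | <>c), w0
2. ~(<>[](c | b) -> (c | b)), w0
3. ~<>c, w0
4. <>[](c | b), w0
5. ~(c | b), w0
6. ~c, w0
7. ~b, w0
8. [](c | b), w1
9. ~c, w1
10. c | b, w0
11. c | b, w1
12. b, w0
Accessibility: w0Rw0, w0Rw1, w1Rw0, w1Rw1
Branch closes: b and ~b both at w0.
Every branch closes (one shown): valid in S5.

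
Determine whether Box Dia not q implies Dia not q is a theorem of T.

Tableau for the negation not (Box Dia not q implies Dia not q):
1. not (Box Dia not q implies Dia not q), 0
2. Box Dia not q, 0
3. not Dia not q, 0
4. Dia not q, 0
5. q, 0
6. not q, 1
7. Dia not q, 1
8. q, 1
Accessibility: 0R0, 0R1, 1R1
Branch closes: q and not q both at 1.
All branches of the negation close; one closing branch shown above.

Valid in T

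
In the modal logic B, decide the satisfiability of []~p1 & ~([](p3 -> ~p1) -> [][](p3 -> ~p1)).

Yes, satisfiable

1. []~p1 & ~([](p3 -> ~p1) -> [][](p3 -> ~p1)), 0
2. []~p1, 0
3. ~([](p3 -> ~p1) -> [][](p3 -> ~p1)), 0
4. [](p3 -> ~p1), 0
5. ~[][](p3 -> ~p1), 0
6. ~p1, 0
7. p3 -> ~p1, 0
8. ~[](p3 -> ~p1), 1
9. ~p1, 1
10. p3 -> ~p1, 1
11. ~(p3 -> ~p1), 2
12. p3, 2
13. p1, 2
Accessibility: 0R0, 0R1, 1R0, 1R1, 1R2, 2R1, 2R2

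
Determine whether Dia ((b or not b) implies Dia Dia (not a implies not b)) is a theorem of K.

Tableau for the negation not Dia ((b or not b) implies Dia Dia (not a implies not b)):
1. not Dia ((b or not b) implies Dia Dia (not a implies not b)), 0
The negation has an open branch (countermodel exists).

Invalid (countermodel exists)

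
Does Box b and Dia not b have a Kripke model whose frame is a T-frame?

1. Box b and Dia not b, 0
2. Box b, 0
3. Dia not b, 0
4. b, 0
5. not b, 1
6. b, 1
Accessibility: 0R0, 0R1, 1R1
Branch closes: b and not b both at 1.
(One branch shown.) All branches close.

No, unsatisfiable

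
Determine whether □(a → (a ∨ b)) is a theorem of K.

Tableau for the negation ¬□(a → (a ∨ b)):
1. ¬□(a → (a ∨ b)), 0
2. ¬(a → (a ∨ b)), 1   [¬□-rule on 1: fresh world 1, 0R1]
3. a, 1   [¬→-rule on 2]
4. ¬(a ∨ b), 1   [¬→-rule on 2]
5. ¬a, 1   [¬∨-rule on 4]
6. ¬b, 1   [¬∨-rule on 4]
Accessibility: 0R1
Branch closes: a and ¬a both at 1.
Every branch of the negation's tableau closes; the branch above is one of them.

Valid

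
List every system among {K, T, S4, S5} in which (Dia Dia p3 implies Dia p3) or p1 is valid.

S4, S5

T-tableau for the negation not ((Dia Dia p3 implies Dia p3) or p1):
1. not ((Dia Dia p3 implies Dia p3) or p1), 0
2. not (Dia Dia p3 implies Dia p3), 0
3. not p1, 0
4. Dia Dia p3, 0
5. not Dia p3, 0
6. not p3, 0
7. Dia p3, 1
8. not p3, 1
9. p3, 2
Accessibility: 0R0, 0R1, 1R1, 1R2, 2R2
Complete open branch: countermodel on a T-frame, so not valid in T, nor in K (the same frame is also a K-frame).
S4-tableau for the negation not ((Dia Dia p3 implies Dia p3) or p1):
1. not ((Dia Dia p3 implies Dia p3) or p1), 0
2. not (Dia Dia p3 implies Dia p3), 0
3. not p1, 0
4. Dia Dia p3, 0
5. not Dia p3, 0
6. not p3, 0
7. Dia p3, 1
8. not p3, 1
9. p3, 2
10. not p3, 2
Accessibility: 0R0, 0R1, 0R2, 1R1, 1R2, 2R2
Branch closes: p3 and not p3 both at 2.
Every branch closes (one shown): valid in S4, hence also in S5 (every theorem of S4 is a theorem of S5).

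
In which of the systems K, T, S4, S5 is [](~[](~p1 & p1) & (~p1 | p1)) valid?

K-tableau for the negation ~[](~[](~p1 & p1) & (~p1 | p1)):
1. ~[](~[](~p1 & p1) & (~p1 | p1)), u
2. ~(~[](~p1 & p1) & (~p1 | p1)), v   [~[]-rule on 1: fresh world v, uRv]
3. [](~p1 & p1), v   [~&-rule on 2 (branches; this branch)]
Accessibility: uRv
Complete open branch: countermodel on a K-frame, so not valid in K.
T-tableau for the negation ~[](~[](~p1 & p1) & (~p1 | p1)):
1. ~[](~[](~p1 & p1) & (~p1 | p1)), u
2. ~(~[](~p1 & p1) & (~p1 | p1)), v   [~[]-rule on 1: fresh world v, uRv]
3. [](~p1 & p1), v   [~&-rule on 2 (branches; this branch)]
4. ~p1 & p1, v   [[]-rule on 3 via vRv]
5. ~p1, v   [&-rule on 4]
6. p1, v   [&-rule on 4]
Accessibility: uRu, uRv, vRv
Branch closes: p1 and ~p1 both at v.
Every branch closes (one shown): valid in T, hence also in S4, S5 (every theorem of T is a theorem of S4 and S5).

T, S4, S5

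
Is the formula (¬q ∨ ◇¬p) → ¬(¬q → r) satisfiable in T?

1. (¬q ∨ ◇¬p) → ¬(¬q → r), 0
2. ¬(¬q → r), 0
3. ¬q, 0
4. ¬r, 0
Accessibility: 0R0

Satisfiable (open branch found)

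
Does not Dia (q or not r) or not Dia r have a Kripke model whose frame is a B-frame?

1. not Dia (q or not r) or not Dia r, 0
2. not Dia r, 0
3. not r, 0
Accessibility: 0R0

Satisfiable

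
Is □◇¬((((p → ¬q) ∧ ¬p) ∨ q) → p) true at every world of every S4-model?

Invalid (countermodel exists)

Tableau for the negation ¬□◇¬((((p → ¬q) ∧ ¬p) ∨ q) → p):
1. ¬□◇¬((((p → ¬q) ∧ ¬p) ∨ q) → p), u
2. ¬◇¬((((p → ¬q) ∧ ¬p) ∨ q) → p), v
3. (((p → ¬q) ∧ ¬p) ∨ q) → p, v
4. p, v
Accessibility: uRu, uRv, vRv
The negation has an open branch (countermodel exists).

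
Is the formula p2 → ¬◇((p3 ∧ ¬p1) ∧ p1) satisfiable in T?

Satisfiable

1. p2 → ¬◇((p3 ∧ ¬p1) ∧ p1), 0
2. ¬◇((p3 ∧ ¬p1) ∧ p1), 0
3. ¬((p3 ∧ ¬p1) ∧ p1), 0
4. ¬p1, 0
Accessibility: 0R0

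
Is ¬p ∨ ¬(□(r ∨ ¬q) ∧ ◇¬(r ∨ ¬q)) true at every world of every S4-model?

Valid

Tableau for the negation ¬(¬p ∨ ¬(□(r ∨ ¬q) ∧ ◇¬(r ∨ ¬q))):
1. ¬(¬p ∨ ¬(□(r ∨ ¬q) ∧ ◇¬(r ∨ ¬q))), u
2. p, u
3. □(r ∨ ¬q) ∧ ◇¬(r ∨ ¬q), u
4. □(r ∨ ¬q), u
5. ◇¬(r ∨ ¬q), u
6. r ∨ ¬q, u
7. ¬q, u
8. ¬(r ∨ ¬q), v
9. ¬r, v
10. q, v
11. r ∨ ¬q, v
12. ¬q, v
Accessibility: uRu, uRv, vRv
Branch closes: q and ¬q both at v.
Every branch of the negation's tableau closes; the branch above is one of them.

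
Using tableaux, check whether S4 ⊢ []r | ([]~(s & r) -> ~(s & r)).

Tableau for the negation ~([]r | ([]~(s & r) -> ~(s & r))):
1. ~([]r | ([]~(s & r) -> ~(s & r))), w0
2. ~[]r, w0
3. ~([]~(s & r) -> ~(s & r)), w0
4. []~(s & r), w0
5. s & r, w0
6. s, w0
7. r, w0
8. ~(s & r), w0
9. ~r, w0
Accessibility: w0Rw0
Branch closes: r and ~r both at w0.
All branches of the negation close; one closing branch shown above.

Valid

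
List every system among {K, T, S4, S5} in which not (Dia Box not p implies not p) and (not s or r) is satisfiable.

K, T, S4

S4-tableau for the formula:
1. not (Dia Box not p implies not p) and (not s or r), u
2. not (Dia Box not p implies not p), u   [and-rule on 1]
3. not s or r, u   [and-rule on 1]
4. Dia Box not p, u   [neg-implies-rule on 2]
5. p, u   [neg-implies-rule on 2]
6. r, u   [or-rule on 3 (branches; this branch)]
7. Box not p, v   [Dia-rule on 4: fresh world v, uRv]
8. not p, v   [Box-rule on 7 via vRv]
Accessibility: uRu, uRv, vRv
Complete open branch: satisfiable in S4, hence also in K, T (this S4-model is also a K-model and a T-model).
S5-tableau for the formula:
1. not (Dia Box not p implies not p) and (not s or r), u
2. not (Dia Box not p implies not p), u   [and-rule on 1]
3. not s or r, u   [and-rule on 1]
4. Dia Box not p, u   [neg-implies-rule on 2]
5. p, u   [neg-implies-rule on 2]
6. r, u   [or-rule on 3 (branches; this branch)]
7. Box not p, v   [Dia-rule on 4: fresh world v, uRv]
8. not p, u   [Box-rule on 7 via vRu]
Accessibility: uRu, uRv, vRu, vRv
Branch closes: p and not p both at u.
Every branch closes (one shown): unsatisfiable in S5.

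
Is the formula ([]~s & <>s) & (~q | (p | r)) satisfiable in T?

1. ([]~s & <>s) & (~q | (p | r)), u
2. []~s & <>s, u   [&-rule on 1]
3. ~q | (p | r), u   [&-rule on 1]
4. []~s, u   [&-rule on 2]
5. <>s, u   [&-rule on 2]
6. ~s, u   [[]-rule on 4 via uRu]
7. p | r, u   [|-rule on 3 (branches; this branch)]
8. r, u   [|-rule on 7 (branches; this branch)]
9. s, v   [<>-rule on 5: fresh world v, uRv]
10. ~s, v   [[]-rule on 4 via uRv]
Accessibility: uRu, uRv, vRv
Branch closes: s and ~s both at v.
All branches of the tableau close; one closing branch shown above.

No, unsatisfiable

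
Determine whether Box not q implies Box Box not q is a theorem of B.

Tableau for the negation not (Box not q implies Box Box not q):
1. not (Box not q implies Box Box not q), 0
2. Box not q, 0
3. not Box Box not q, 0
4. not q, 0
5. not Box not q, 1
6. not q, 1
7. q, 2
Accessibility: 0R0, 0R1, 1R0, 1R1, 1R2, 2R1, 2R2
The negation has an open branch (countermodel exists).

Invalid (countermodel exists)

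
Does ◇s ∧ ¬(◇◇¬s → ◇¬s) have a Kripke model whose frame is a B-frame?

1. ◇s ∧ ¬(◇◇¬s → ◇¬s), w0
2. ◇s, w0
3. ¬(◇◇¬s → ◇¬s), w0
4. ◇◇¬s, w0
5. ¬◇¬s, w0
6. s, w0
7. s, w1
8. ◇¬s, w2
9. s, w2
10. ¬s, w3
Accessibility: w0Rw0, w0Rw1, w0Rw2, w1Rw0, w1Rw1, w2Rw0, w2Rw2, w2Rw3, w3Rw2, w3Rw3

Satisfiable (open branch found)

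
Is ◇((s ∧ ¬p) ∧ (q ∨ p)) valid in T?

Tableau for the negation ¬◇((s ∧ ¬p) ∧ (q ∨ p)):
1. ¬◇((s ∧ ¬p) ∧ (q ∨ p)), w0
2. ¬((s ∧ ¬p) ∧ (q ∨ p)), w0
3. ¬(q ∨ p), w0
4. ¬q, w0
5. ¬p, w0
Accessibility: w0Rw0
The negation has an open branch (countermodel exists).

Invalid (countermodel exists)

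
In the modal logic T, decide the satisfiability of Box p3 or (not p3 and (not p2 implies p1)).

1. Box p3 or (not p3 and (not p2 implies p1)), u
2. not p3 and (not p2 implies p1), u
3. not p3, u
4. not p2 implies p1, u
5. p1, u
Accessibility: uRu

Satisfiable (open branch found)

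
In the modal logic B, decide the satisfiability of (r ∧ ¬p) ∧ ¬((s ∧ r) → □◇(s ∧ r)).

Unsatisfiable

1. (r ∧ ¬p) ∧ ¬((s ∧ r) → □◇(s ∧ r)), w0
2. r ∧ ¬p, w0   [∧-rule on 1]
3. ¬((s ∧ r) → □◇(s ∧ r)), w0   [∧-rule on 1]
4. r, w0   [∧-rule on 2]
5. ¬p, w0   [∧-rule on 2]
6. s ∧ r, w0   [¬→-rule on 3]
7. ¬□◇(s ∧ r), w0   [¬→-rule on 3]
8. s, w0   [∧-rule on 6]
9. ¬◇(s ∧ r), w1   [¬□-rule on 7: fresh world w1, w0Rw1]
10. ¬(s ∧ r), w0   [¬◇-rule on 9 via w1Rw0]
11. ¬(s ∧ r), w1   [¬◇-rule on 9 via w1Rw1]
12. ¬r, w0   [¬∧-rule on 10 (branches; this branch)]
Accessibility: w0Rw0, w0Rw1, w1Rw0, w1Rw1
Branch closes: r and ¬r both at w0.
(One branch shown.) All branches close.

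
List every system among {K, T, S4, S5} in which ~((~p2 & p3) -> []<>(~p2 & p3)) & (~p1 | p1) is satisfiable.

K, T, S4

S4-tableau for the formula:
1. ~((~p2 & p3) -> []<>(~p2 & p3)) & (~p1 | p1), u
2. ~((~p2 & p3) -> []<>(~p2 & p3)), u
3. ~p1 | p1, u
4. ~p2 & p3, u
5. ~[]<>(~p2 & p3), u
6. ~p2, u
7. p3, u
8. p1, u
9. ~<>(~p2 & p3), v
10. ~(~p2 & p3), v
11. ~p3, v
Accessibility: uRu, uRv, vRv
Complete open branch: satisfiable in S4, hence also in K, T (this S4-model is also a K-model and a T-model).
S5-tableau for the formula:
1. ~((~p2 & p3) -> []<>(~p2 & p3)) & (~p1 | p1), u
2. ~((~p2 & p3) -> []<>(~p2 & p3)), u
3. ~p1 | p1, u
4. ~p2 & p3, u
5. ~[]<>(~p2 & p3), u
6. ~p2, u
7. p3, u
8. p1, u
9. ~<>(~p2 & p3), v
10. ~(~p2 & p3), u
11. ~(~p2 & p3), v
12. ~p3, u
Accessibility: uRu, uRv, vRu, vRv
Branch closes: p3 and ~p3 both at u.
Every branch closes (one shown): unsatisfiable in S5.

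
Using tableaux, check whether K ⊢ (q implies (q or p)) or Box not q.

Valid in K

Tableau for the negation not ((q implies (q or p)) or Box not q):
1. not ((q implies (q or p)) or Box not q), u
2. not (q implies (q or p)), u
3. not Box not q, u
4. q, u
5. not (q or p), u
6. not q, u
7. not p, u
Branch closes: q and not q both at u.
Every branch of the negation's tableau closes; the branch above is one of them.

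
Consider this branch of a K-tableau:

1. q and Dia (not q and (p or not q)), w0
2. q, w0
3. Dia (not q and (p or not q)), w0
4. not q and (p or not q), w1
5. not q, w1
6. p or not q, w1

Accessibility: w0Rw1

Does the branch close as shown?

Open

There is no literal clash: for every atom and world, at most one sign appears.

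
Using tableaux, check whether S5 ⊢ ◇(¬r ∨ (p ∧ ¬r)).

Tableau for the negation ¬◇(¬r ∨ (p ∧ ¬r)):
1. ¬◇(¬r ∨ (p ∧ ¬r)), u
2. ¬(¬r ∨ (p ∧ ¬r)), u
3. r, u
4. ¬(p ∧ ¬r), u
Accessibility: uRu
The negation has an open branch (countermodel exists).

No, not valid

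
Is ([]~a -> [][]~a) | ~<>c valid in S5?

Valid

Tableau for the negation ~(([]~a -> [][]~a) | ~<>c):
1. ~(([]~a -> [][]~a) | ~<>c), u
2. ~([]~a -> [][]~a), u
3. <>c, u
4. []~a, u
5. ~[][]~a, u
6. ~a, u
7. c, v
8. ~a, v
9. ~[]~a, w
10. ~a, w
11. a, x
12. ~a, x
Accessibility: uRu, uRv, uRw, uRx, vRu, vRv, vRw, vRx, wRu, wRv, wRw, wRx, xRu, xRv, xRw, xRx
Branch closes: a and ~a both at x.
All branches of the negation close; one closing branch shown above.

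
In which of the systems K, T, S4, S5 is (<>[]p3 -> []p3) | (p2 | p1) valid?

S5

S4-tableau for the negation ~((<>[]p3 -> []p3) | (p2 | p1)):
1. ~((<>[]p3 -> []p3) | (p2 | p1)), u
2. ~(<>[]p3 -> []p3), u
3. ~(p2 | p1), u
4. <>[]p3, u
5. ~[]p3, u
6. ~p2, u
7. ~p1, u
8. []p3, v
9. p3, v
10. ~p3, w
Accessibility: uRu, uRv, uRw, vRv, wRw
Complete open branch: countermodel on an S4-frame, so not valid in S4, nor in K, T (the same frame is also a K-frame and a T-frame).
S5-tableau for the negation ~((<>[]p3 -> []p3) | (p2 | p1)):
1. ~((<>[]p3 -> []p3) | (p2 | p1)), u
2. ~(<>[]p3 -> []p3), u
3. ~(p2 | p1), u
4. <>[]p3, u
5. ~[]p3, u
6. ~p2, u
7. ~p1, u
8. []p3, v
9. p3, u
10. p3, v
11. ~p3, w
12. p3, w
Accessibility: uRu, uRv, uRw, vRu, vRv, vRw, wRu, wRv, wRw
Branch closes: p3 and ~p3 both at w.
Every branch closes (one shown): valid in S5.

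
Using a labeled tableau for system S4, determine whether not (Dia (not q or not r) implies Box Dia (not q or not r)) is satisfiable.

Yes, satisfiable

1. not (Dia (not q or not r) implies Box Dia (not q or not r)), 0
2. Dia (not q or not r), 0
3. not Box Dia (not q or not r), 0
4. not q or not r, 1
5. not r, 1
6. not Dia (not q or not r), 2
7. not (not q or not r), 2
8. q, 2
9. r, 2
Accessibility: 0R0, 0R1, 0R2, 1R1, 2R2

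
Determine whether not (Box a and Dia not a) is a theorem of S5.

Yes, valid

Tableau for the negation Box a and Dia not a:
1. Box a and Dia not a, 0
2. Box a, 0
3. Dia not a, 0
4. a, 0
5. not a, 1
6. a, 1
Accessibility: 0R0, 0R1, 1R0, 1R1
Branch closes: a and not a both at 1.
Every branch of the negation's tableau closes; the branch above is one of them.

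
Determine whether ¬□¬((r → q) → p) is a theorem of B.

Tableau for the negation □¬((r → q) → p):
1. □¬((r → q) → p), u
2. ¬((r → q) → p), u
3. r → q, u
4. ¬p, u
5. q, u
Accessibility: uRu
The negation has an open branch (countermodel exists).

Invalid (countermodel exists)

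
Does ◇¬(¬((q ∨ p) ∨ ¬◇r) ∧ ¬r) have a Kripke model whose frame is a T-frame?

Satisfiable

1. ◇¬(¬((q ∨ p) ∨ ¬◇r) ∧ ¬r), u
2. ¬(¬((q ∨ p) ∨ ¬◇r) ∧ ¬r), v   [◇-rule on 1: fresh world v, uRv]
3. r, v   [¬∧-rule on 2 (branches; this branch)]
Accessibility: uRu, uRv, vRv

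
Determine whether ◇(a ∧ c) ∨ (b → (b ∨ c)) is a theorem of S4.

Tableau for the negation ¬(◇(a ∧ c) ∨ (b → (b ∨ c))):
1. ¬(◇(a ∧ c) ∨ (b → (b ∨ c))), 0
2. ¬◇(a ∧ c), 0
3. ¬(b → (b ∨ c)), 0
4. b, 0
5. ¬(b ∨ c), 0
6. ¬b, 0
7. ¬c, 0
Accessibility: 0R0
Branch closes: b and ¬b both at 0.
Every branch of the negation's tableau closes; the branch above is one of them.

Valid in S4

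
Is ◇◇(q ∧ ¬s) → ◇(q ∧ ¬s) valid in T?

Tableau for the negation ¬(◇◇(q ∧ ¬s) → ◇(q ∧ ¬s)):
1. ¬(◇◇(q ∧ ¬s) → ◇(q ∧ ¬s)), u
2. ◇◇(q ∧ ¬s), u
3. ¬◇(q ∧ ¬s), u
4. ¬(q ∧ ¬s), u
5. s, u
6. ◇(q ∧ ¬s), v
7. ¬(q ∧ ¬s), v
8. s, v
9. q ∧ ¬s, w
10. q, w
11. ¬s, w
Accessibility: uRu, uRv, vRv, vRw, wRw
The negation has an open branch (countermodel exists).

Invalid (countermodel exists)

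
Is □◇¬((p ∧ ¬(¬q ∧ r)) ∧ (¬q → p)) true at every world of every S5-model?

Tableau for the negation ¬□◇¬((p ∧ ¬(¬q ∧ r)) ∧ (¬q → p)):
1. ¬□◇¬((p ∧ ¬(¬q ∧ r)) ∧ (¬q → p)), u
2. ¬◇¬((p ∧ ¬(¬q ∧ r)) ∧ (¬q → p)), v   [¬□-rule on 1: fresh world v, uRv]
3. (p ∧ ¬(¬q ∧ r)) ∧ (¬q → p), u   [¬◇-rule on 2 via vRu]
4. p ∧ ¬(¬q ∧ r), u   [∧-rule on 3]
5. ¬q → p, u   [∧-rule on 3]
6. p, u   [∧-rule on 4]
7. ¬(¬q ∧ r), u   [∧-rule on 4]
8. (p ∧ ¬(¬q ∧ r)) ∧ (¬q → p), v   [¬◇-rule on 2 via vRv]
9. p ∧ ¬(¬q ∧ r), v   [∧-rule on 8]
10. ¬q → p, v   [∧-rule on 8]
11. p, v   [∧-rule on 9]
12. ¬(¬q ∧ r), v   [∧-rule on 9]
13. ¬r, u   [¬∧-rule on 7 (branches; this branch)]
14. ¬r, v   [¬∧-rule on 12 (branches; this branch)]
Accessibility: uRu, uRv, vRu, vRv
The negation has an open branch (countermodel exists).

Invalid (countermodel exists)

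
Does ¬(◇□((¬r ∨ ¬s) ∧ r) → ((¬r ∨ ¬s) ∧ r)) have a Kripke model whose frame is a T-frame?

1. ¬(◇□((¬r ∨ ¬s) ∧ r) → ((¬r ∨ ¬s) ∧ r)), w0
2. ◇□((¬r ∨ ¬s) ∧ r), w0
3. ¬((¬r ∨ ¬s) ∧ r), w0
4. ¬r, w0
5. □((¬r ∨ ¬s) ∧ r), w1
6. (¬r ∨ ¬s) ∧ r, w1
7. ¬r ∨ ¬s, w1
8. r, w1
9. ¬s, w1
Accessibility: w0Rw0, w0Rw1, w1Rw1

Satisfiable (open branch found)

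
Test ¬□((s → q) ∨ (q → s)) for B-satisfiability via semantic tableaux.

1. ¬□((s → q) ∨ (q → s)), 0
2. ¬((s → q) ∨ (q → s)), 1   [¬□-rule on 1: fresh world 1, 0R1]
3. ¬(s → q), 1   [¬∨-rule on 2]
4. ¬(q → s), 1   [¬∨-rule on 2]
5. s, 1   [¬→-rule on 3]
6. ¬q, 1   [¬→-rule on 3]
7. q, 1   [¬→-rule on 4]
8. ¬s, 1   [¬→-rule on 4]
Accessibility: 0R0, 0R1, 1R0, 1R1
Branch closes: q and ¬q both at 1.
Every branch closes; the branch above is one of them.

Unsatisfiable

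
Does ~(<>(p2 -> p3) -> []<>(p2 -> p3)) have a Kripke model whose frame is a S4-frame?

1. ~(<>(p2 -> p3) -> []<>(p2 -> p3)), w0
2. <>(p2 -> p3), w0   [~->-rule on 1]
3. ~[]<>(p2 -> p3), w0   [~->-rule on 1]
4. p2 -> p3, w1   [<>-rule on 2: fresh world w1, w0Rw1]
5. p3, w1   [->-rule on 4 (branches; this branch)]
6. ~<>(p2 -> p3), w2   [~[]-rule on 3: fresh world w2, w0Rw2]
7. ~(p2 -> p3), w2   [~<>-rule on 6 via w2Rw2]
8. p2, w2   [~->-rule on 7]
9. ~p3, w2   [~->-rule on 7]
Accessibility: w0Rw0, w0Rw1, w0Rw2, w1Rw1, w2Rw2

Satisfiable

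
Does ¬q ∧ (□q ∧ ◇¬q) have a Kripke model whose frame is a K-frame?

Unsatisfiable (every branch closes)

1. ¬q ∧ (□q ∧ ◇¬q), w0
2. ¬q, w0   [∧-rule on 1]
3. □q ∧ ◇¬q, w0   [∧-rule on 1]
4. □q, w0   [∧-rule on 3]
5. ◇¬q, w0   [∧-rule on 3]
6. ¬q, w1   [◇-rule on 5: fresh world w1, w0Rw1]
7. q, w1   [□-rule on 4 via w0Rw1]
Accessibility: w0Rw1
Branch closes: q and ¬q both at w1.
Every branch closes; the branch above is one of them.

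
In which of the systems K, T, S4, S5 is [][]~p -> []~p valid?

T, S4, S5

T-tableau for the negation ~([][]~p -> []~p):
1. ~([][]~p -> []~p), w0
2. [][]~p, w0
3. ~[]~p, w0
4. []~p, w0
5. ~p, w0
6. p, w1
7. []~p, w1
8. ~p, w1
Accessibility: w0Rw0, w0Rw1, w1Rw1
Branch closes: p and ~p both at w1.
Every branch closes (one shown): valid in T, hence also in S4, S5 (every theorem of T is a theorem of S4 and S5).
K-tableau for the negation ~([][]~p -> []~p):
1. ~([][]~p -> []~p), w0
2. [][]~p, w0
3. ~[]~p, w0
4. p, w1
5. []~p, w1
Accessibility: w0Rw1
Complete open branch: countermodel on a K-frame, so not valid in K.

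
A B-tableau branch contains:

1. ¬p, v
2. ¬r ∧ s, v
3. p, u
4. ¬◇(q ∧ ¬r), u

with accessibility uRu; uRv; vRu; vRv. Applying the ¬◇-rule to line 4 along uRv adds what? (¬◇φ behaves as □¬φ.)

¬(q ∧ ¬r), v

¬◇φ behaves as □¬φ: propagate the negated body to each accessible world.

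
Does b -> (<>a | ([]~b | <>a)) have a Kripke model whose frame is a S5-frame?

Yes, satisfiable

1. b -> (<>a | ([]~b | <>a)), 0
2. <>a | ([]~b | <>a), 0
3. []~b | <>a, 0
4. <>a, 0
5. a, 1
Accessibility: 0R0, 0R1, 1R0, 1R1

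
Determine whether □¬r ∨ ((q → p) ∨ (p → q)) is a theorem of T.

Tableau for the negation ¬(□¬r ∨ ((q → p) ∨ (p → q))):
1. ¬(□¬r ∨ ((q → p) ∨ (p → q))), w0
2. ¬□¬r, w0   [¬∨-rule on 1]
3. ¬((q → p) ∨ (p → q)), w0   [¬∨-rule on 1]
4. ¬(q → p), w0   [¬∨-rule on 3]
5. ¬(p → q), w0   [¬∨-rule on 3]
6. q, w0   [¬→-rule on 4]
7. ¬p, w0   [¬→-rule on 4]
8. p, w0   [¬→-rule on 5]
9. ¬q, w0   [¬→-rule on 5]
Accessibility: w0Rw0
Branch closes: p and ¬p both at w0.
All branches of the negation close; one closing branch shown above.

Valid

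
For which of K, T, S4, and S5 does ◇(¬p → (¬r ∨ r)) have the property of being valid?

T-tableau for the negation ¬◇(¬p → (¬r ∨ r)):
1. ¬◇(¬p → (¬r ∨ r)), w0
2. ¬(¬p → (¬r ∨ r)), w0
3. ¬p, w0
4. ¬(¬r ∨ r), w0
5. r, w0
6. ¬r, w0
Accessibility: w0Rw0
Branch closes: r and ¬r both at w0.
Every branch closes (one shown): valid in T, hence also in S4, S5 (every theorem of T is a theorem of S4 and S5).
K-tableau for the negation ¬◇(¬p → (¬r ∨ r)):
1. ¬◇(¬p → (¬r ∨ r)), w0
Complete open branch: countermodel on a K-frame, so not valid in K.

T, S4, S5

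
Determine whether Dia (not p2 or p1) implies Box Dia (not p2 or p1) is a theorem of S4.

Tableau for the negation not (Dia (not p2 or p1) implies Box Dia (not p2 or p1)):
1. not (Dia (not p2 or p1) implies Box Dia (not p2 or p1)), 0
2. Dia (not p2 or p1), 0
3. not Box Dia (not p2 or p1), 0
4. not p2 or p1, 1
5. p1, 1
6. not Dia (not p2 or p1), 2
7. not (not p2 or p1), 2
8. p2, 2
9. not p1, 2
Accessibility: 0R0, 0R1, 0R2, 1R1, 2R2
The negation has an open branch (countermodel exists).

Invalid (countermodel exists)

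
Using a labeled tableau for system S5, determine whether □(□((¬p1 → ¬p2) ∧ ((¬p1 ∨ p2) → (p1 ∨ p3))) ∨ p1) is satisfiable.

Satisfiable (open branch found)

1. □(□((¬p1 → ¬p2) ∧ ((¬p1 ∨ p2) → (p1 ∨ p3))) ∨ p1), u
2. □((¬p1 → ¬p2) ∧ ((¬p1 ∨ p2) → (p1 ∨ p3))) ∨ p1, u   [□-rule on 1 via uRu]
3. p1, u   [∨-rule on 2 (branches; this branch)]
Accessibility: uRu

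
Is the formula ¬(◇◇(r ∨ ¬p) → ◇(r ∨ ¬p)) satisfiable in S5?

No, unsatisfiable

1. ¬(◇◇(r ∨ ¬p) → ◇(r ∨ ¬p)), u
2. ◇◇(r ∨ ¬p), u
3. ¬◇(r ∨ ¬p), u
4. ¬(r ∨ ¬p), u
5. ¬r, u
6. p, u
7. ◇(r ∨ ¬p), v
8. ¬(r ∨ ¬p), v
9. ¬r, v
10. p, v
11. r ∨ ¬p, w
12. ¬(r ∨ ¬p), w
13. ¬r, w
14. p, w
15. ¬p, w
Accessibility: uRu, uRv, uRw, vRu, vRv, vRw, wRu, wRv, wRw
Branch closes: p and ¬p both at w.
(One branch shown.) All branches close.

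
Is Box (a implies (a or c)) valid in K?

Tableau for the negation not Box (a implies (a or c)):
1. not Box (a implies (a or c)), 0
2. not (a implies (a or c)), 1   [neg-Box-rule on 1: fresh world 1, 0R1]
3. a, 1   [neg-implies-rule on 2]
4. not (a or c), 1   [neg-implies-rule on 2]
5. not a, 1   [neg-or-rule on 4]
6. not c, 1   [neg-or-rule on 4]
Accessibility: 0R1
Branch closes: a and not a both at 1.
All branches of the negation close; one closing branch shown above.

Yes, valid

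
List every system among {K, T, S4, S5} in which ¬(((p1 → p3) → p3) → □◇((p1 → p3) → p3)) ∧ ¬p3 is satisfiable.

K, T, S4

S5-tableau for the formula:
1. ¬(((p1 → p3) → p3) → □◇((p1 → p3) → p3)) ∧ ¬p3, u
2. ¬(((p1 → p3) → p3) → □◇((p1 → p3) → p3)), u
3. ¬p3, u
4. (p1 → p3) → p3, u
5. ¬□◇((p1 → p3) → p3), u
6. ¬(p1 → p3), u
7. p1, u
8. ¬◇((p1 → p3) → p3), v
9. ¬((p1 → p3) → p3), u
10. p1 → p3, u
11. ¬((p1 → p3) → p3), v
12. p1 → p3, v
13. ¬p3, v
14. p3, u
Accessibility: uRu, uRv, vRu, vRv
Branch closes: p3 and ¬p3 both at u.
Every branch closes (one shown): unsatisfiable in S5.
S4-tableau for the formula:
1. ¬(((p1 → p3) → p3) → □◇((p1 → p3) → p3)) ∧ ¬p3, u
2. ¬(((p1 → p3) → p3) → □◇((p1 → p3) → p3)), u
3. ¬p3, u
4. (p1 → p3) → p3, u
5. ¬□◇((p1 → p3) → p3), u
6. ¬(p1 → p3), u
7. p1, u
8. ¬◇((p1 → p3) → p3), v
9. ¬((p1 → p3) → p3), v
10. p1 → p3, v
11. ¬p3, v
12. ¬p1, v
Accessibility: uRu, uRv, vRv
Complete open branch: satisfiable in S4, hence also in K, T (this S4-model is also a K-model and a T-model).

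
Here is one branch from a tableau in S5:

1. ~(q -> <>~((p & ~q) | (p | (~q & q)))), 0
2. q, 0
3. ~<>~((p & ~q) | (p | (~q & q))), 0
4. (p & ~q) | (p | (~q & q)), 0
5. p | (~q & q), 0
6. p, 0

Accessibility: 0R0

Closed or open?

No, open

There is no literal clash: for every atom and world, at most one sign appears.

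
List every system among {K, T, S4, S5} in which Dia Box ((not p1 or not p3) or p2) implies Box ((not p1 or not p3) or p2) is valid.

S5-tableau for the negation not (Dia Box ((not p1 or not p3) or p2) implies Box ((not p1 or not p3) or p2)):
1. not (Dia Box ((not p1 or not p3) or p2) implies Box ((not p1 or not p3) or p2)), 0
2. Dia Box ((not p1 or not p3) or p2), 0   [neg-implies-rule on 1]
3. not Box ((not p1 or not p3) or p2), 0   [neg-implies-rule on 1]
4. Box ((not p1 or not p3) or p2), 1   [Dia-rule on 2: fresh world 1, 0R1]
5. (not p1 or not p3) or p2, 0   [Box-rule on 4 via 1R0]
6. (not p1 or not p3) or p2, 1   [Box-rule on 4 via 1R1]
7. not p1 or not p3, 0   [or-rule on 5 (branches; this branch)]
8. not p1 or not p3, 1   [or-rule on 6 (branches; this branch)]
9. not p3, 0   [or-rule on 7 (branches; this branch)]
10. not p3, 1   [or-rule on 8 (branches; this branch)]
11. not ((not p1 or not p3) or p2), 2   [neg-Box-rule on 3: fresh world 2, 0R2]
12. not (not p1 or not p3), 2   [neg-or-rule on 11]
13. not p2, 2   [neg-or-rule on 11]
14. p1, 2   [neg-or-rule on 12]
15. p3, 2   [neg-or-rule on 12]
16. (not p1 or not p3) or p2, 2   [Box-rule on 4 via 1R2]
17. not p1 or not p3, 2   [or-rule on 16 (branches; this branch)]
18. not p3, 2   [or-rule on 17 (branches; this branch)]
Accessibility: 0R0, 0R1, 0R2, 1R0, 1R1, 1R2, 2R0, 2R1, 2R2
Branch closes: p3 and not p3 both at 2.
Every branch closes (one shown): valid in S5.
S4-tableau for the negation not (Dia Box ((not p1 or not p3) or p2) implies Box ((not p1 or not p3) or p2)):
1. not (Dia Box ((not p1 or not p3) or p2) implies Box ((not p1 or not p3) or p2)), 0
2. Dia Box ((not p1 or not p3) or p2), 0   [neg-implies-rule on 1]
3. not Box ((not p1 or not p3) or p2), 0   [neg-implies-rule on 1]
4. Box ((not p1 or not p3) or p2), 1   [Dia-rule on 2: fresh world 1, 0R1]
5. (not p1 or not p3) or p2, 1   [Box-rule on 4 via 1R1]
6. p2, 1   [or-rule on 5 (branches; this branch)]
7. not ((not p1 or not p3) or p2), 2   [neg-Box-rule on 3: fresh world 2, 0R2]
8. not (not p1 or not p3), 2   [neg-or-rule on 7]
9. not p2, 2   [neg-or-rule on 7]
10. p1, 2   [neg-or-rule on 8]
11. p3, 2   [neg-or-rule on 8]
Accessibility: 0R0, 0R1, 0R2, 1R1, 2R2
Complete open branch: countermodel on an S4-frame, so not valid in S4, nor in K, T (the same frame is also a K-frame and a T-frame).

S5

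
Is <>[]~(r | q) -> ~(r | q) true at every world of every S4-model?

Invalid (countermodel exists)

Tableau for the negation ~(<>[]~(r | q) -> ~(r | q)):
1. ~(<>[]~(r | q) -> ~(r | q)), 0
2. <>[]~(r | q), 0
3. r | q, 0
4. q, 0
5. []~(r | q), 1
6. ~(r | q), 1
7. ~r, 1
8. ~q, 1
Accessibility: 0R0, 0R1, 1R1
The negation has an open branch (countermodel exists).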